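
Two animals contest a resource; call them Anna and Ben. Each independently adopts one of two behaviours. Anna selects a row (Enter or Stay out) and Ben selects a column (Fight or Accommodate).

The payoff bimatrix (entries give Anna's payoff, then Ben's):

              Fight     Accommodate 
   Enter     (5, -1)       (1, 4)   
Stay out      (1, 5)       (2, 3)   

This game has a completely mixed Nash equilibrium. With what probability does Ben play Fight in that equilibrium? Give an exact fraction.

1/5

Let c be the probability that Ben plays Fight. In a completely mixed equilibrium, Anna must be indifferent between Enter and Stay out.
Anna's expected payoff from Enter is 5c + (1−c); from Stay out it is c + 2(1−c).
Setting these equal: 4c + 1 = −c + 2, so c = 1/5.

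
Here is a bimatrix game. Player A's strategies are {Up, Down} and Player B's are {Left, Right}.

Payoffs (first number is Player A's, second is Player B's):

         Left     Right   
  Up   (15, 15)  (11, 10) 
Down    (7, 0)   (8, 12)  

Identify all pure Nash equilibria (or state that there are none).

(Up, Left): Player A gets 15 ≥ 7 from Down, and Player B gets 15 ≥ 10 from Right — Nash equilibrium.
(Up, Right): Player B prefers Left (15 > 10) — not an equilibrium.
(Down, Left): Player A prefers Up (15 > 7); Player B prefers Right (12 > 0) — not an equilibrium.
(Down, Right): Player A prefers Up (11 > 8) — not an equilibrium.

(Up, Left)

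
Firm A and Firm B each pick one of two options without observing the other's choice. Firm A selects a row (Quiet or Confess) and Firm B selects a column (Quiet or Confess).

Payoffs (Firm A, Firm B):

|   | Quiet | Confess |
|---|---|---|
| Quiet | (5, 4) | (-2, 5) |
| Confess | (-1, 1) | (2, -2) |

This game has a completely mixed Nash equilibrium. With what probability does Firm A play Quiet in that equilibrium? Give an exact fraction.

3/4

Let p be the probability that Firm A plays Quiet. In a completely mixed equilibrium, Firm B must be indifferent between Quiet and Confess.
Firm B's expected payoff from Quiet is 4p + (1−p); from Confess it is 5p − 2(1−p).
Setting these equal: 3p + 1 = 7p − 2, so p = 3/4.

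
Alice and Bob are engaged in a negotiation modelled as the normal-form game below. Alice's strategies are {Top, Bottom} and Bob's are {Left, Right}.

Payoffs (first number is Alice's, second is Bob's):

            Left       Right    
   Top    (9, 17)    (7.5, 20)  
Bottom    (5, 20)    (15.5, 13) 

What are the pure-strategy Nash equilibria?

(Top, Left): Bob prefers Right (20 > 17) — not an equilibrium.
(Top, Right): Alice prefers Bottom (15.5 > 7.5) — not an equilibrium.
(Bottom, Left): Alice prefers Top (9 > 5) — not an equilibrium.
(Bottom, Right): Bob prefers Left (20 > 13) — not an equilibrium.

none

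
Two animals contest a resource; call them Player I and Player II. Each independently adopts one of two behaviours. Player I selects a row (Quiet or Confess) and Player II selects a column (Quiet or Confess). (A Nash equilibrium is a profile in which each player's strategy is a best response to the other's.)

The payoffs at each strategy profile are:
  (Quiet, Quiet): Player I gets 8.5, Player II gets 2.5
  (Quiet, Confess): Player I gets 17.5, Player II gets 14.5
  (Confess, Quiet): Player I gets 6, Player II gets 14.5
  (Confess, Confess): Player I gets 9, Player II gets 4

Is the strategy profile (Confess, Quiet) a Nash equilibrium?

No

At (Confess, Quiet), Player I earns 6; switching to Quiet would give 8.5, so Player I would deviate.
Player II earns 14.5; switching to Confess would give 4, so Player II has no profitable deviation.
Since at least one player can profitably deviate, this is not a Nash equilibrium.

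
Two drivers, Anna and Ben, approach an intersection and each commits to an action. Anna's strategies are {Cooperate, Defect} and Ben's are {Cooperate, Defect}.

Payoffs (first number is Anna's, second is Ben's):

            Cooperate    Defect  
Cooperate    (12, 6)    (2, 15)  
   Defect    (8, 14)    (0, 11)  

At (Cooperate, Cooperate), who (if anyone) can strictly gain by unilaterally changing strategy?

Anna at (Cooperate, Cooperate) earns 12; deviating to Defect yields 8 — not better.
Ben earns 6; deviating to Defect yields 15 — a strict improvement.
Only Ben has a strictly profitable deviation.

Ben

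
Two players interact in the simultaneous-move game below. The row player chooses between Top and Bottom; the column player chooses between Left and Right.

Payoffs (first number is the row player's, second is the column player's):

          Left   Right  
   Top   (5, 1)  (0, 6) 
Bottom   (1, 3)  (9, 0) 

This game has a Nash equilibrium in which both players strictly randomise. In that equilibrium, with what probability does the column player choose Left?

Let q be the probability that the column player plays Left. In a completely mixed equilibrium, the row player must be indifferent between Top and Bottom.
The row player's expected payoff from Top is 5q; from Bottom it is q + 9(1−q).
Setting these equal: 5q = −8q + 9, so q = 9/13.

9/13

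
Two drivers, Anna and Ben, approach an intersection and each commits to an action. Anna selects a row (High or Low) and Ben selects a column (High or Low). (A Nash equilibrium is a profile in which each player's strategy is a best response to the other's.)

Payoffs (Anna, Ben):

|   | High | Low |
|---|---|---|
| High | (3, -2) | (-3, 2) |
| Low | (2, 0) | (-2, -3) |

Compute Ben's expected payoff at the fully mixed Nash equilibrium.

-6/7

First find x, the probability Anna plays High, from Ben's indifference between High and Low: −2x = 2x − 3(1−x), giving x = 3/7.
Since Ben is indifferent in equilibrium, Ben's expected payoff equals the payoff from either column against (3/7, 4/7). Using High: −2(3/7) = -6/7.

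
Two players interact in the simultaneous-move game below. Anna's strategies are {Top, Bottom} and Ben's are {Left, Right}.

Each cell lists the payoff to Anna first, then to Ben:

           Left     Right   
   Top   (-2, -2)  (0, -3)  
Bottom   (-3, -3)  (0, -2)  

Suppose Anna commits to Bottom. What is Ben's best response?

Right

Against Bottom, Ben earns -3 from Left and -2 from Right.
So Right is the best response.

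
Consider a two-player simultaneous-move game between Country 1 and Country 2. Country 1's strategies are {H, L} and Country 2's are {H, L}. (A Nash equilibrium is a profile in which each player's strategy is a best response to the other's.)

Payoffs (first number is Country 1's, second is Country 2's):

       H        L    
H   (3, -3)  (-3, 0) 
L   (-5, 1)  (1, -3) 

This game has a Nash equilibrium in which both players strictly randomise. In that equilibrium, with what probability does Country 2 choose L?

2/3

Let q be the probability that Country 2 plays H. In a completely mixed equilibrium, Country 1 must be indifferent between H and L.
Country 1's expected payoff from H is 3q − 3(1−q); from L it is −5q + (1−q).
Setting these equal: 6q − 3 = −6q + 1, so q = 1/3.
Therefore Country 2 plays L with probability 1 − 1/3 = 2/3.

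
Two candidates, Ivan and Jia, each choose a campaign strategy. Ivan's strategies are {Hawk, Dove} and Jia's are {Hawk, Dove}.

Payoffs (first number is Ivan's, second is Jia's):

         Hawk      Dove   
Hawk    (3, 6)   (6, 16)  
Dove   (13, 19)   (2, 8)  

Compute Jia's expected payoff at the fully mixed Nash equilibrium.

256/21

First find p, the probability Ivan plays Hawk, from Jia's indifference between Hawk and Dove: 6p + 19(1−p) = 16p + 8(1−p), giving p = 11/21.
Since Jia is indifferent in equilibrium, Jia's expected payoff equals the payoff from either column against (11/21, 10/21). Using Hawk: 6(11/21) + 19(10/21) = 256/21.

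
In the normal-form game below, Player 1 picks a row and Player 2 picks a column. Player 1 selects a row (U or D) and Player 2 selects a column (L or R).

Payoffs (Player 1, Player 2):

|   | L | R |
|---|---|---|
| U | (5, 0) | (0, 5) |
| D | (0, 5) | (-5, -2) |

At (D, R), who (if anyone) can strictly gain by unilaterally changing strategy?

Both

Player 1 at (D, R) earns -5; deviating to U yields 0 — a strict improvement.
Player 2 earns -2; deviating to L yields 5 — a strict improvement.
Both Player 1 and Player 2 have strictly profitable deviations.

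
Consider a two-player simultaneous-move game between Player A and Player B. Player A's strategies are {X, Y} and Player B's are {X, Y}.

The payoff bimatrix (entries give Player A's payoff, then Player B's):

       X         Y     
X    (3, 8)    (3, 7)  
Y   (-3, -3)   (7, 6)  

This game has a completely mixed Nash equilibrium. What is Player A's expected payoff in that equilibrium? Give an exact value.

First find y, the probability Player B plays X, from Player A's indifference between X and Y: 3y + 3(1−y) = −3y + 7(1−y), giving y = 2/5.
Since Player A is indifferent in equilibrium, Player A's expected payoff equals the payoff from either row against (2/5, 3/5). Using X: 3(2/5) + 3(3/5) = 3.

3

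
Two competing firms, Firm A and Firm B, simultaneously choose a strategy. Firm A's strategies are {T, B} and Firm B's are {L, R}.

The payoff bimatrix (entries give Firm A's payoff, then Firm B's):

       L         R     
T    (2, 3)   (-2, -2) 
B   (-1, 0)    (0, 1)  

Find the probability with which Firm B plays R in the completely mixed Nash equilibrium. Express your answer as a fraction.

3/5

Let y be the probability that Firm B plays L. In a completely mixed equilibrium, Firm A must be indifferent between T and B.
Firm A's expected payoff from T is 2y − 2(1−y); from B it is −y.
Setting these equal: 4y − 2 = −y, so y = 2/5.
Therefore Firm B plays R with probability 1 − 2/5 = 3/5.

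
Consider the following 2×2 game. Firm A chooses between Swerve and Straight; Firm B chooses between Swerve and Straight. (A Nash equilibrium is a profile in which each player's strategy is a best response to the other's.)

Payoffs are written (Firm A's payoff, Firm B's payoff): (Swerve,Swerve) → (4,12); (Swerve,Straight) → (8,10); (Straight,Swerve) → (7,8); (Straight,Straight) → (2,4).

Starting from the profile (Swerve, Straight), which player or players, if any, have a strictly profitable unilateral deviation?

Firm B

Firm A at (Swerve, Straight) earns 8; deviating to Straight yields 2 — not better.
Firm B earns 10; deviating to Swerve yields 12 — a strict improvement.
Only Firm B has a strictly profitable deviation.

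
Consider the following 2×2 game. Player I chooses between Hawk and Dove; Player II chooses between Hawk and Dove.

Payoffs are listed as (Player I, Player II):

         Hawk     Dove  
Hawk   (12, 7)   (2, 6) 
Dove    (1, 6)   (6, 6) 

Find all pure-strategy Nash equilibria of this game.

(Hawk, Hawk) and (Dove, Dove)

(Hawk, Hawk): Player I gets 12 ≥ 1 from Dove, and Player II gets 7 ≥ 6 from Dove — Nash equilibrium.
(Hawk, Dove): Player I prefers Dove (6 > 2); Player II prefers Hawk (7 > 6) — not an equilibrium.
(Dove, Hawk): Player I prefers Hawk (12 > 1) — not an equilibrium.
(Dove, Dove): Player I gets 6 ≥ 2 from Hawk, and Player II gets 6 ≥ 6 from Hawk — Nash equilibrium.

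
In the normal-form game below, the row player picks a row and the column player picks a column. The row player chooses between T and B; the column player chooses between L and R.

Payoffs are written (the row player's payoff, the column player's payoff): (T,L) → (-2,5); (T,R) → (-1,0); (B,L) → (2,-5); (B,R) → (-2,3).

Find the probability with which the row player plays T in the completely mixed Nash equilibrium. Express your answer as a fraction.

8/13

Let r be the probability that the row player plays T. In a completely mixed equilibrium, the column player must be indifferent between L and R.
The column player's expected payoff from L is 5r − 5(1−r); from R it is 3(1−r).
Setting these equal: 10r − 5 = −3r + 3, so r = 8/13.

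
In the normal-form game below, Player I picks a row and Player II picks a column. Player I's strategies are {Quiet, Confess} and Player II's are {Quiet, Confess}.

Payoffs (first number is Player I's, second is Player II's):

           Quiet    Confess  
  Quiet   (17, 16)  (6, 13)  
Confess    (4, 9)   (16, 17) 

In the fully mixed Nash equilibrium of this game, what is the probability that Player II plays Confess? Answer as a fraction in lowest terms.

13/23

Let q be the probability that Player II plays Quiet. In a completely mixed equilibrium, Player I must be indifferent between Quiet and Confess.
Player I's expected payoff from Quiet is 17q + 6(1−q); from Confess it is 4q + 16(1−q).
Setting these equal: 11q + 6 = −12q + 16, so q = 10/23.
Therefore Player II plays Confess with probability 1 − 10/23 = 13/23.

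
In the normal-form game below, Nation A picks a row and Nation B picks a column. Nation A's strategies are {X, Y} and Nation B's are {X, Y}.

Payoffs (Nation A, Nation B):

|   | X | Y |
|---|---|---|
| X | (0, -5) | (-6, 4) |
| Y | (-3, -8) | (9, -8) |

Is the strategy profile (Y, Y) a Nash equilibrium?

Yes

At (Y, Y), Nation A earns 9; switching to X would give -6, so Nation A has no profitable deviation.
Nation B earns -8; switching to X would give -8, so Nation B has no profitable deviation.
Neither player can gain by a unilateral deviation, so this profile is a Nash equilibrium.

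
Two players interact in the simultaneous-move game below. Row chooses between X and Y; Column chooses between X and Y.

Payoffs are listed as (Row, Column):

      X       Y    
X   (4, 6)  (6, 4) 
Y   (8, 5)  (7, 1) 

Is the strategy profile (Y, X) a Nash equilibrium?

At (Y, X), Row earns 8; switching to X would give 4, so Row has no profitable deviation.
Column earns 5; switching to Y would give 1, so Column has no profitable deviation.
Neither player can gain by a unilateral deviation, so this profile is a Nash equilibrium.

Yes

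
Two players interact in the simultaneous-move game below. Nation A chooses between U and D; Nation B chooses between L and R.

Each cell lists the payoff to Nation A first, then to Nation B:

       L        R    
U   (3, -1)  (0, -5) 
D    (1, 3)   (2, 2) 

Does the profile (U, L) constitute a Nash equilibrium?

At (U, L), Nation A earns 3; switching to D would give 1, so Nation A has no profitable deviation.
Nation B earns -1; switching to R would give -5, so Nation B has no profitable deviation.
Neither player can gain by a unilateral deviation, so this profile is a Nash equilibrium.

Yes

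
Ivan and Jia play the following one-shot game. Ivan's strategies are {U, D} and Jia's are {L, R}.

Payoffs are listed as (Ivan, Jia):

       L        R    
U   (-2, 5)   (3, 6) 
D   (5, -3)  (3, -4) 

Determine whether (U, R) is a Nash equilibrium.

At (U, R), Ivan earns 3; switching to D would give 3, so Ivan has no profitable deviation.
Jia earns 6; switching to L would give 5, so Jia has no profitable deviation.
Neither player can gain by a unilateral deviation, so this profile is a Nash equilibrium.

Yes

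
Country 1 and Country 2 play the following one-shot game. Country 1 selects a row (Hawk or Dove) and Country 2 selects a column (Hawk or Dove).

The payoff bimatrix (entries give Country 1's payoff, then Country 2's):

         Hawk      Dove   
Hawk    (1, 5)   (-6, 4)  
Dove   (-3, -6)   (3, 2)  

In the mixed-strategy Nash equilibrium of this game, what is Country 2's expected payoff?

34/9

First find x, the probability Country 1 plays Hawk, from Country 2's indifference between Hawk and Dove: 5x − 6(1−x) = 4x + 2(1−x), giving x = 8/9.
Since Country 2 is indifferent in equilibrium, Country 2's expected payoff equals the payoff from either column against (8/9, 1/9). Using Hawk: 5(8/9) − 6(1/9) = 34/9.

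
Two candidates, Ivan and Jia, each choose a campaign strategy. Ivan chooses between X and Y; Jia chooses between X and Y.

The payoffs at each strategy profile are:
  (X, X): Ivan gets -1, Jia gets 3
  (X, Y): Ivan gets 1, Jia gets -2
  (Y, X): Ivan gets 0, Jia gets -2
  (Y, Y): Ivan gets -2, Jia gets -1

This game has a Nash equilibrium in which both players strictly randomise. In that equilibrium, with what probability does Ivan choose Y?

5/6

Let p be the probability that Ivan plays X. In a completely mixed equilibrium, Jia must be indifferent between X and Y.
Jia's expected payoff from X is 3p − 2(1−p); from Y it is −2p − (1−p).
Setting these equal: 5p − 2 = −p − 1, so p = 1/6.
Therefore Ivan plays Y with probability 1 − 1/6 = 5/6.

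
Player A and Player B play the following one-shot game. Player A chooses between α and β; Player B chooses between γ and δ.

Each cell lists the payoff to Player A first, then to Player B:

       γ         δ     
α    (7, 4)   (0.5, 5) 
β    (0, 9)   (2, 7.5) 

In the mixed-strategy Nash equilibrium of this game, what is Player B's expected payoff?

First find x, the probability Player A plays α, from Player B's indifference between γ and δ: 4x + 9(1−x) = 5x + 7.5(1−x), giving x = 3/5.
Since Player B is indifferent in equilibrium, Player B's expected payoff equals the payoff from either column against (3/5, 2/5). Using γ: 4(3/5) + 9(2/5) = 6.

6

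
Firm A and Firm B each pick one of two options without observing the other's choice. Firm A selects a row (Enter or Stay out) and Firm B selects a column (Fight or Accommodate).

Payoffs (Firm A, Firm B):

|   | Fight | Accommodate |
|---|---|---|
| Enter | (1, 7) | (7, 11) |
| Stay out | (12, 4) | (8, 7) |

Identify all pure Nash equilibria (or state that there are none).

(Enter, Fight): Firm A prefers Stay out (12 > 1); Firm B prefers Accommodate (11 > 7) — not an equilibrium.
(Enter, Accommodate): Firm A prefers Stay out (8 > 7) — not an equilibrium.
(Stay out, Fight): Firm B prefers Accommodate (7 > 4) — not an equilibrium.
(Stay out, Accommodate): Firm A gets 8 ≥ 7 from Enter, and Firm B gets 7 ≥ 4 from Fight — Nash equilibrium.

(Stay out, Accommodate)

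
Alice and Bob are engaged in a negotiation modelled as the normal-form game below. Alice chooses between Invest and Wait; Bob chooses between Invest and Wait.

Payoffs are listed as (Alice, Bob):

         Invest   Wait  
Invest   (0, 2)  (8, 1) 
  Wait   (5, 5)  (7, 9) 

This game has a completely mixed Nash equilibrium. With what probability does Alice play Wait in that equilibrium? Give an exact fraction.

Let p be the probability that Alice plays Invest. In a completely mixed equilibrium, Bob must be indifferent between Invest and Wait.
Bob's expected payoff from Invest is 2p + 5(1−p); from Wait it is p + 9(1−p).
Setting these equal: −3p + 5 = −8p + 9, so p = 4/5.
Therefore Alice plays Wait with probability 1 − 4/5 = 1/5.

1/5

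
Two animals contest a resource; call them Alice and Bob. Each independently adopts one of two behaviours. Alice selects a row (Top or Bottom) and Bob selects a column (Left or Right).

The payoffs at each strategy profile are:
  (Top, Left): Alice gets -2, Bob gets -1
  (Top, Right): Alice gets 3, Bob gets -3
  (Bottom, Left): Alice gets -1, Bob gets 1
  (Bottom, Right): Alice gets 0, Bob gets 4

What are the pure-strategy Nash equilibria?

none

(Top, Left): Alice prefers Bottom (-1 > -2) — not an equilibrium.
(Top, Right): Bob prefers Left (-1 > -3) — not an equilibrium.
(Bottom, Left): Bob prefers Right (4 > 1) — not an equilibrium.
(Bottom, Right): Alice prefers Top (3 > 0) — not an equilibrium.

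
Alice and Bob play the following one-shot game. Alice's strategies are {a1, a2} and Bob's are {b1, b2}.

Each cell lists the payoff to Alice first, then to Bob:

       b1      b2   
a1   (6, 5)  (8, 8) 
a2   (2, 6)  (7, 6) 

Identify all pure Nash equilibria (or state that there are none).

(a1, b2)

(a1, b1): Bob prefers b2 (8 > 5) — not an equilibrium.
(a1, b2): Alice gets 8 ≥ 7 from a2, and Bob gets 8 ≥ 5 from b1 — Nash equilibrium.
(a2, b1): Alice prefers a1 (6 > 2) — not an equilibrium.
(a2, b2): Alice prefers a1 (8 > 7) — not an equilibrium.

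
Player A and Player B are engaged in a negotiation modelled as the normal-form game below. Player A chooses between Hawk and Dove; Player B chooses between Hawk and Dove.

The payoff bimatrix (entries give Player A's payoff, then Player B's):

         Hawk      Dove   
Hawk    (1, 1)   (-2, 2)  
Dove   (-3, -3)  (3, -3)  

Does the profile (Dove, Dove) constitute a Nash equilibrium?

Yes

At (Dove, Dove), Player A earns 3; switching to Hawk would give -2, so Player A has no profitable deviation.
Player B earns -3; switching to Hawk would give -3, so Player B has no profitable deviation.
Neither player can gain by a unilateral deviation, so this profile is a Nash equilibrium.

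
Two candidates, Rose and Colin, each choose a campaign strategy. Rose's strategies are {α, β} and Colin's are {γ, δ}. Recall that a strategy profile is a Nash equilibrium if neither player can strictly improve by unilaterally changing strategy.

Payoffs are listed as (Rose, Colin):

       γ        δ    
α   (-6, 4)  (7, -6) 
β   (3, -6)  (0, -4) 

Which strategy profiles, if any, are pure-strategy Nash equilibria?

none

(α, γ): Rose prefers β (3 > -6) — not an equilibrium.
(α, δ): Colin prefers γ (4 > -6) — not an equilibrium.
(β, γ): Colin prefers δ (-4 > -6) — not an equilibrium.
(β, δ): Rose prefers α (7 > 0) — not an equilibrium.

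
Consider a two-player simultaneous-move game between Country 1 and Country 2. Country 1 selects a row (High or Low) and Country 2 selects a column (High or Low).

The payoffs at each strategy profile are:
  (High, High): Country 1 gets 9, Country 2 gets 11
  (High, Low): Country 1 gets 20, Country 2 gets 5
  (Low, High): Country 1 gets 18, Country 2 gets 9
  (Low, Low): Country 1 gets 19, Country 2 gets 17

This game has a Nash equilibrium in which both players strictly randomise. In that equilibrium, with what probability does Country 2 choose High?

1/10

Let q be the probability that Country 2 plays High. In a completely mixed equilibrium, Country 1 must be indifferent between High and Low.
Country 1's expected payoff from High is 9q + 20(1−q); from Low it is 18q + 19(1−q).
Setting these equal: −11q + 20 = −q + 19, so q = 1/10.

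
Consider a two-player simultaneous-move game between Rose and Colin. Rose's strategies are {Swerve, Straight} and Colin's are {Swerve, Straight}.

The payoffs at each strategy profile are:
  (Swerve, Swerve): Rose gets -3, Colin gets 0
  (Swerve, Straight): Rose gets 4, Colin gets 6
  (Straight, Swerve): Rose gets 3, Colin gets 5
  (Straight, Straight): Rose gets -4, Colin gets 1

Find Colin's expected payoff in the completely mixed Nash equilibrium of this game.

3

First find x, the probability Rose plays Swerve, from Colin's indifference between Swerve and Straight: 5(1−x) = 6x + (1−x), giving x = 2/5.
Since Colin is indifferent in equilibrium, Colin's expected payoff equals the payoff from either column against (2/5, 3/5). Using Swerve: 5(3/5) = 3.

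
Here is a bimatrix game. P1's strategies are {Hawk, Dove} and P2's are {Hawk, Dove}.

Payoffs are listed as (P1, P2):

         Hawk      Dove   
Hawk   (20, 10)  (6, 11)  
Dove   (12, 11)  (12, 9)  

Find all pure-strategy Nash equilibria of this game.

(Hawk, Hawk): P2 prefers Dove (11 > 10) — not an equilibrium.
(Hawk, Dove): P1 prefers Dove (12 > 6) — not an equilibrium.
(Dove, Hawk): P1 prefers Hawk (20 > 12) — not an equilibrium.
(Dove, Dove): P2 prefers Hawk (11 > 9) — not an equilibrium.

none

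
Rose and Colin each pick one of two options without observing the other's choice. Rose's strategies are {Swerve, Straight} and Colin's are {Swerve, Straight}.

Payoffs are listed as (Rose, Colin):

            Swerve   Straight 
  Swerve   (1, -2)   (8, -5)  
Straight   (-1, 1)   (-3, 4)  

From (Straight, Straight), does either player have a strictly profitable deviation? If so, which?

Rose

Rose at (Straight, Straight) earns -3; deviating to Swerve yields 8 — a strict improvement.
Colin earns 4; deviating to Swerve yields 1 — not better.
Only Rose has a strictly profitable deviation.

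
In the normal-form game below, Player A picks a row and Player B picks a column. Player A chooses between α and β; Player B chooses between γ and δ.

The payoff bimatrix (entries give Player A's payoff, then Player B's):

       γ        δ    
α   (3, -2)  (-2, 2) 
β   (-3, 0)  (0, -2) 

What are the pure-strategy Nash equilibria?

none

(α, γ): Player B prefers δ (2 > -2) — not an equilibrium.
(α, δ): Player A prefers β (0 > -2) — not an equilibrium.
(β, γ): Player A prefers α (3 > -3) — not an equilibrium.
(β, δ): Player B prefers γ (0 > -2) — not an equilibrium.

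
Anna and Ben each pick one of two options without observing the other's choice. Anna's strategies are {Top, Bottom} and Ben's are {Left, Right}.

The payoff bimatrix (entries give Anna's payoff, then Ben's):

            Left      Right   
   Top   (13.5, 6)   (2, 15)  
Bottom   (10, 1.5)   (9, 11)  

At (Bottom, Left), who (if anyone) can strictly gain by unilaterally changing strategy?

Anna at (Bottom, Left) earns 10; deviating to Top yields 13.5 — a strict improvement.
Ben earns 1.5; deviating to Right yields 11 — a strict improvement.
Both Anna and Ben have strictly profitable deviations.

Both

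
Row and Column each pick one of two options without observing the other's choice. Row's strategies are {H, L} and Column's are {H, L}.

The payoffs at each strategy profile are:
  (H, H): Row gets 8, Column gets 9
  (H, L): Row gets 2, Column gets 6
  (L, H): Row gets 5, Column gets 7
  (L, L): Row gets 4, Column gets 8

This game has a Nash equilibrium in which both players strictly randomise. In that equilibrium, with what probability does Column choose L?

3/5

Let q be the probability that Column plays H. In a completely mixed equilibrium, Row must be indifferent between H and L.
Row's expected payoff from H is 8q + 2(1−q); from L it is 5q + 4(1−q).
Setting these equal: 6q + 2 = q + 4, so q = 2/5.
Therefore Column plays L with probability 1 − 2/5 = 3/5.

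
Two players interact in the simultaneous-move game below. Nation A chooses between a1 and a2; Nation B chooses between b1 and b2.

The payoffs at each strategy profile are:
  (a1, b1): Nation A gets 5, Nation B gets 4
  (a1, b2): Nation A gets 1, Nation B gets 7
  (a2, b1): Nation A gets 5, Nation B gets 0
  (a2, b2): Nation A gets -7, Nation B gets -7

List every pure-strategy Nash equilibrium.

(a1, b1): Nation B prefers b2 (7 > 4) — not an equilibrium.
(a1, b2): Nation A gets 1 ≥ -7 from a2, and Nation B gets 7 ≥ 4 from b1 — Nash equilibrium.
(a2, b1): Nation A gets 5 ≥ 5 from a1, and Nation B gets 0 ≥ -7 from b2 — Nash equilibrium.
(a2, b2): Nation A prefers a1 (1 > -7); Nation B prefers b1 (0 > -7) — not an equilibrium.

(a1, b2) and (a2, b1)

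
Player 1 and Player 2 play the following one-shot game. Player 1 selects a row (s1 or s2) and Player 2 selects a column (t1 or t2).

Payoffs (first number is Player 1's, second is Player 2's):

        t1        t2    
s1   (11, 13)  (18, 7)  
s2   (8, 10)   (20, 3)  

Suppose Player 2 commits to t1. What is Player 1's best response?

s1

Against t1, Player 1 earns 11 from s1 and 8 from s2.
So s1 is the best response.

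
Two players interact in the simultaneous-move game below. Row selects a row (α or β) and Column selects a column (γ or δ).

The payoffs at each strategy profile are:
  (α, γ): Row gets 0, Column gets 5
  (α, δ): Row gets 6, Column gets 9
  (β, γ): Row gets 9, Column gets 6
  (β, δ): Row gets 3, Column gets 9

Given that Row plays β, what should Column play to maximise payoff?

δ

Against β, Column earns 6 from γ and 9 from δ.
So δ is the best response.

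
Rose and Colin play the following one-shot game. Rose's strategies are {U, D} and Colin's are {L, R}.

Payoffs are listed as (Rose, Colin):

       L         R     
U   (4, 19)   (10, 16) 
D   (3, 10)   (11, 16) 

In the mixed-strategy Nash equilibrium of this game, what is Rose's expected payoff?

First find y, the probability Colin plays L, from Rose's indifference between U and D: 4y + 10(1−y) = 3y + 11(1−y), giving y = 1/2.
Since Rose is indifferent in equilibrium, Rose's expected payoff equals the payoff from either row against (1/2, 1/2). Using U: 4(1/2) + 10(1/2) = 7.

7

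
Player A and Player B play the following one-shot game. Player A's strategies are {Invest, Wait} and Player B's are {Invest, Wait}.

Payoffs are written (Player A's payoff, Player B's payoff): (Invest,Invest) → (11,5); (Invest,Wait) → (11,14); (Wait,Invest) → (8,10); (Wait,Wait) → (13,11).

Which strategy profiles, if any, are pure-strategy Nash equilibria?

(Wait, Wait)

(Invest, Invest): Player B prefers Wait (14 > 5) — not an equilibrium.
(Invest, Wait): Player A prefers Wait (13 > 11) — not an equilibrium.
(Wait, Invest): Player A prefers Invest (11 > 8); Player B prefers Wait (11 > 10) — not an equilibrium.
(Wait, Wait): Player A gets 13 ≥ 11 from Invest, and Player B gets 11 ≥ 10 from Invest — Nash equilibrium.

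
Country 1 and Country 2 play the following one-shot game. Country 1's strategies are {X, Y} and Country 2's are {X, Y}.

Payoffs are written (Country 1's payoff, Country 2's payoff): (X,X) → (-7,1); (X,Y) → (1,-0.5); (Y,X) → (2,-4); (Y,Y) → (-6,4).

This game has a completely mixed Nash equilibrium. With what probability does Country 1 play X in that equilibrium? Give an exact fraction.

Let p be the probability that Country 1 plays X. In a completely mixed equilibrium, Country 2 must be indifferent between X and Y.
Country 2's expected payoff from X is p − 4(1−p); from Y it is −0.5p + 4(1−p).
Setting these equal: 5p − 4 = −4.5p + 4, so p = 16/19.

16/19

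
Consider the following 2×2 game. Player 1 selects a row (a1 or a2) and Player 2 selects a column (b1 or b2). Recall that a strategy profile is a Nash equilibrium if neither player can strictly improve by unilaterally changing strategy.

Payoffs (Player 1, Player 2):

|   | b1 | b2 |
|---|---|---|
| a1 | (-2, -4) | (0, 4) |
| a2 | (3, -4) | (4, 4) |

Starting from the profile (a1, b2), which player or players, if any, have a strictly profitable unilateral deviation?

Player 1 at (a1, b2) earns 0; deviating to a2 yields 4 — a strict improvement.
Player 2 earns 4; deviating to b1 yields -4 — not better.
Only Player 1 has a strictly profitable deviation.

Player 1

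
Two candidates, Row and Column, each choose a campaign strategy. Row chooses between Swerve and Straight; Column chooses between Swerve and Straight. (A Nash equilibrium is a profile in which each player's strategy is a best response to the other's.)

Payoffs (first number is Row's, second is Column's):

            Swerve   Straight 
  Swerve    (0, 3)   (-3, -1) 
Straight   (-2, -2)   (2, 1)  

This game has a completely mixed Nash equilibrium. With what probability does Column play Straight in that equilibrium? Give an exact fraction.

2/7

Let y be the probability that Column plays Swerve. In a completely mixed equilibrium, Row must be indifferent between Swerve and Straight.
Row's expected payoff from Swerve is −3(1−y); from Straight it is −2y + 2(1−y).
Setting these equal: 3y − 3 = −4y + 2, so y = 5/7.
Therefore Column plays Straight with probability 1 − 5/7 = 2/7.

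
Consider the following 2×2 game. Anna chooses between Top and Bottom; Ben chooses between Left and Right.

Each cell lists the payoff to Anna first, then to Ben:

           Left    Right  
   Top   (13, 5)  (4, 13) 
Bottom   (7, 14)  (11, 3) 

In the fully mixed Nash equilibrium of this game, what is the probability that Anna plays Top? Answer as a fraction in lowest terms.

Let x be the probability that Anna plays Top. In a completely mixed equilibrium, Ben must be indifferent between Left and Right.
Ben's expected payoff from Left is 5x + 14(1−x); from Right it is 13x + 3(1−x).
Setting these equal: −9x + 14 = 10x + 3, so x = 11/19.

11/19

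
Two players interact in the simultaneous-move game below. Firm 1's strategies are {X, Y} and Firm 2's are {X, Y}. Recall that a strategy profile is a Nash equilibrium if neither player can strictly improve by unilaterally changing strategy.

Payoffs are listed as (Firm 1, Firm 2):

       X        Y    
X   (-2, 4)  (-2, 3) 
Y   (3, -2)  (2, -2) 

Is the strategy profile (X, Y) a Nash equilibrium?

At (X, Y), Firm 1 earns -2; switching to Y would give 2, so Firm 1 would deviate.
Firm 2 earns 3; switching to X would give 4, so Firm 2 would deviate.
Since at least one player can profitably deviate, this is not a Nash equilibrium.

No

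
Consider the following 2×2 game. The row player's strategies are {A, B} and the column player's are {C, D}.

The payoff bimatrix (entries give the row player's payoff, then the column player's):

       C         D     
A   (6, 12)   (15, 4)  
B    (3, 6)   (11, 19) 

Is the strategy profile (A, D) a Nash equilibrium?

At (A, D), the row player earns 15; switching to B would give 11, so the row player has no profitable deviation.
The column player earns 4; switching to C would give 12, so the column player would deviate.
Since at least one player can profitably deviate, this is not a Nash equilibrium.

No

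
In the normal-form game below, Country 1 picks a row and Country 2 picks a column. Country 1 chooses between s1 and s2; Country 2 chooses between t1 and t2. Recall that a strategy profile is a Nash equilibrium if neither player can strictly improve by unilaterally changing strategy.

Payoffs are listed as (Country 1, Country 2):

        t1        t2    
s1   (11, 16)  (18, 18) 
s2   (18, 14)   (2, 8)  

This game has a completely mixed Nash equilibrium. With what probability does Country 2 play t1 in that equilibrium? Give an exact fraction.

16/23

Let c be the probability that Country 2 plays t1. In a completely mixed equilibrium, Country 1 must be indifferent between s1 and s2.
Country 1's expected payoff from s1 is 11c + 18(1−c); from s2 it is 18c + 2(1−c).
Setting these equal: −7c + 18 = 16c + 2, so c = 16/23.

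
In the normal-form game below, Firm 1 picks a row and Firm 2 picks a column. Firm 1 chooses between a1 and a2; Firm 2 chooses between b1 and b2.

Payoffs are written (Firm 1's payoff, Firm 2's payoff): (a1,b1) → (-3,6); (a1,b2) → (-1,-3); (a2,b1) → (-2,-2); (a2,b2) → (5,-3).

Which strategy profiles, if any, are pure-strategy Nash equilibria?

(a1, b1): Firm 1 prefers a2 (-2 > -3) — not an equilibrium.
(a1, b2): Firm 1 prefers a2 (5 > -1); Firm 2 prefers b1 (6 > -3) — not an equilibrium.
(a2, b1): Firm 1 gets -2 ≥ -3 from a1, and Firm 2 gets -2 ≥ -3 from b2 — Nash equilibrium.
(a2, b2): Firm 2 prefers b1 (-2 > -3) — not an equilibrium.

(a2, b1)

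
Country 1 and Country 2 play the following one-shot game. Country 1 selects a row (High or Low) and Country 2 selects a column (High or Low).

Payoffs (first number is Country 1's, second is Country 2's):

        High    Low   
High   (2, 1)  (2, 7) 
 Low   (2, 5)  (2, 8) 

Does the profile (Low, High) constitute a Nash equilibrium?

At (Low, High), Country 1 earns 2; switching to High would give 2, so Country 1 has no profitable deviation.
Country 2 earns 5; switching to Low would give 8, so Country 2 would deviate.
Since at least one player can profitably deviate, this is not a Nash equilibrium.

No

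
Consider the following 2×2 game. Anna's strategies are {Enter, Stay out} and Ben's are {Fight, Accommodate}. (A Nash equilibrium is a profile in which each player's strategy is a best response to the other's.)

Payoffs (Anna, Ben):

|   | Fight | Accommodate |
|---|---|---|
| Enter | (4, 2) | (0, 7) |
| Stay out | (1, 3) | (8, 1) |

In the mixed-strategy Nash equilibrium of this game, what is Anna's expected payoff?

First find q, the probability Ben plays Fight, from Anna's indifference between Enter and Stay out: 4q = q + 8(1−q), giving q = 8/11.
Since Anna is indifferent in equilibrium, Anna's expected payoff equals the payoff from either row against (8/11, 3/11). Using Enter: 4(8/11) = 32/11.

32/11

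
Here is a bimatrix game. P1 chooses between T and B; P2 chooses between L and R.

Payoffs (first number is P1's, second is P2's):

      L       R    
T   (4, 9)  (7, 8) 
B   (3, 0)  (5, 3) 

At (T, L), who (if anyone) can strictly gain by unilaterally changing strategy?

P1 at (T, L) earns 4; deviating to B yields 3 — not better.
P2 earns 9; deviating to R yields 8 — not better.
Neither player can strictly improve; the profile is a Nash equilibrium.

Neither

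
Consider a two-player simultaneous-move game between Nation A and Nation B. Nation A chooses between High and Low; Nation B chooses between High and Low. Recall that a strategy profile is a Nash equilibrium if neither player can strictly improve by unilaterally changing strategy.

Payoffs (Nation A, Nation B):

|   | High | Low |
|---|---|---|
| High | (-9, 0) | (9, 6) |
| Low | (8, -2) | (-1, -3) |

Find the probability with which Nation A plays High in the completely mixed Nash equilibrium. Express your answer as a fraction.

1/7

Let r be the probability that Nation A plays High. In a completely mixed equilibrium, Nation B must be indifferent between High and Low.
Nation B's expected payoff from High is −2(1−r); from Low it is 6r − 3(1−r).
Setting these equal: 2r − 2 = 9r − 3, so r = 1/7.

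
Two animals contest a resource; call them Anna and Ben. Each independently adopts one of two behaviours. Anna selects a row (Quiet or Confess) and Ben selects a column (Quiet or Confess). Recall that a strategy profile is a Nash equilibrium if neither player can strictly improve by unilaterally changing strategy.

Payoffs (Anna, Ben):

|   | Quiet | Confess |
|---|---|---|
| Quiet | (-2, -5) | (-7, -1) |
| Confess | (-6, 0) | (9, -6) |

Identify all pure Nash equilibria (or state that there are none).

(Quiet, Quiet): Ben prefers Confess (-1 > -5) — not an equilibrium.
(Quiet, Confess): Anna prefers Confess (9 > -7) — not an equilibrium.
(Confess, Quiet): Anna prefers Quiet (-2 > -6) — not an equilibrium.
(Confess, Confess): Ben prefers Quiet (0 > -6) — not an equilibrium.

none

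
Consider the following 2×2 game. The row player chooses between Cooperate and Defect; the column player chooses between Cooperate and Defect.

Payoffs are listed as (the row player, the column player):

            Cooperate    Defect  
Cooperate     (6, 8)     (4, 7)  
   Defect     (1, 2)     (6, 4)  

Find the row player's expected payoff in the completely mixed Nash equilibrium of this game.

First find y, the probability the column player plays Cooperate, from the row player's indifference between Cooperate and Defect: 6y + 4(1−y) = y + 6(1−y), giving y = 2/7.
Since the row player is indifferent in equilibrium, the row player's expected payoff equals the payoff from either row against (2/7, 5/7). Using Cooperate: 6(2/7) + 4(5/7) = 32/7.

32/7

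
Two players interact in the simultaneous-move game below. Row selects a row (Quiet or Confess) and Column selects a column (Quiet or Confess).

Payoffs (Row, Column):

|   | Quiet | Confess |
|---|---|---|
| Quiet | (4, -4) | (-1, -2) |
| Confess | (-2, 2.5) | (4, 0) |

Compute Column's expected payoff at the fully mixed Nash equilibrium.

First find x, the probability Row plays Quiet, from Column's indifference between Quiet and Confess: −4x + 2.5(1−x) = −2x, giving x = 5/9.
Since Column is indifferent in equilibrium, Column's expected payoff equals the payoff from either column against (5/9, 4/9). Using Quiet: −4(5/9) + 2.5(4/9) = -10/9.

-10/9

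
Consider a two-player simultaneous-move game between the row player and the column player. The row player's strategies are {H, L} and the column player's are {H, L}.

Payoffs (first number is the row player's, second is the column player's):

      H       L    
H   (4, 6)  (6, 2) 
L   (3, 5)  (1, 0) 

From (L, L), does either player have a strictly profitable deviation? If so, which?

Both

The row player at (L, L) earns 1; deviating to H yields 6 — a strict improvement.
The column player earns 0; deviating to H yields 5 — a strict improvement.
Both the row player and the column player have strictly profitable deviations.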